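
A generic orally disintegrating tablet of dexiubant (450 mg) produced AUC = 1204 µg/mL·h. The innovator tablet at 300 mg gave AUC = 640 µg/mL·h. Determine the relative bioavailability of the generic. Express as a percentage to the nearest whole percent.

F_rel = (AUC_test/D_test) / (AUC_ref/D_ref)
      = (1204/450) / (640/300)
      = 2.67556 / 2.13333 = 1.2542 = 125.42%

F_rel = 125%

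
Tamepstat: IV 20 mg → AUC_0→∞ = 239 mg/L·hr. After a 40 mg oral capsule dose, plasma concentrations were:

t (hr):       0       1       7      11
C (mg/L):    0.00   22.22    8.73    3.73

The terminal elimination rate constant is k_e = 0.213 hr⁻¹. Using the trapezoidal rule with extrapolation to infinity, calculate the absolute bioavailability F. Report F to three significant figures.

Trapezoidal AUC_0→11 (oral capsule):
  [0→1]: (0.00+22.22)/2 × 1 = 11.11
  [1→7]: (22.22+8.73)/2 × 6 = 92.85
  [7→11]: (8.73+3.73)/2 × 4 = 24.92
  Sum = 128.88 mg/L·hr
Tail: C_last/k_e = 3.73/0.213 = 17.512
AUC_0→∞ (oral capsule) = 128.88 + 17.512 = 146.392 mg/L·hr
F = (AUC_ev/D_ev)/(AUC_iv/D_iv) = (146.392/40)/(239/20) = 3.6598/11.95 = 0.3063

F = 0.306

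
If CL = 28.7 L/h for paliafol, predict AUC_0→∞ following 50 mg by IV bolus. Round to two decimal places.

AUC_0→∞ = Dose_iv / CL
        = 50 / 28.7 = 1.74216 mg/L·h

AUC = 1.74 mg/L·h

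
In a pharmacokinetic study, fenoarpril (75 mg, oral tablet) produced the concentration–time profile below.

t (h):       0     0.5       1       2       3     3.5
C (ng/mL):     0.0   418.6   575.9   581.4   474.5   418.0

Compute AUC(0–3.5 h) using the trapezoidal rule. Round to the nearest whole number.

AUC = 1683 ng/mL·h

Trapezoidal AUC_0→3.5:
  [0→0.5]: (0.0+418.6)/2 × 0.5 = 104.65
  [0.5→1]: (418.6+575.9)/2 × 0.5 = 248.625
  [1→2]: (575.9+581.4)/2 × 1 = 578.65
  [2→3]: (581.4+474.5)/2 × 1 = 527.95
  [3→3.5]: (474.5+418.0)/2 × 0.5 = 223.125
  Sum = 1683.0 ng/mL·h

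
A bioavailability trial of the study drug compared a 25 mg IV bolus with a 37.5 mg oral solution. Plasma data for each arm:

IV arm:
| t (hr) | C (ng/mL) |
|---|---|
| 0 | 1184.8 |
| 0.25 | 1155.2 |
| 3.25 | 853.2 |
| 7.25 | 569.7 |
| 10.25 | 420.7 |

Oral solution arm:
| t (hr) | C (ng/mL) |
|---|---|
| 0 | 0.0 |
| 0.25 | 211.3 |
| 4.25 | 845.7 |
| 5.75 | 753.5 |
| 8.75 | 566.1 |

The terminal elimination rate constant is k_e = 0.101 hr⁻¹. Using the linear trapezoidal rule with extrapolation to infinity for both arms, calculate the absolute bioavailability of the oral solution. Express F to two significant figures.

F = 0.62

Trapezoidal AUC_0→10.25 (IV):
  [0→0.25]: (1184.8+1155.2)/2 × 0.25 = 292.5
  [0.25→3.25]: (1155.2+853.2)/2 × 3 = 3012.6
  [3.25→7.25]: (853.2+569.7)/2 × 4 = 2845.8
  [7.25→10.25]: (569.7+420.7)/2 × 3 = 1485.6
  Sum = 7636.5 ng/mL·hr
IV tail: 420.7/0.101 = 4165.347; AUC_iv,0→∞ = 7636.5 + 4165.347 = 11801.847 ng/mL·hr
Trapezoidal AUC_0→8.75 (oral solution):
  [0→0.25]: (0.0+211.3)/2 × 0.25 = 26.4125
  [0.25→4.25]: (211.3+845.7)/2 × 4 = 2114.0
  [4.25→5.75]: (845.7+753.5)/2 × 1.5 = 1199.4
  [5.75→8.75]: (753.5+566.1)/2 × 3 = 1979.4
  Sum = 5319.2125 ng/mL·hr
oral solution tail: 566.1/0.101 = 5604.950; AUC_ev,0→∞ = 5319.2125 + 5604.950 = 10924.1625 ng/mL·hr
F = (AUC_ev/D_ev)/(AUC_iv/D_iv) = (10924.1625/37.5)/(11801.847/25) = 291.311/472.07388 = 0.6171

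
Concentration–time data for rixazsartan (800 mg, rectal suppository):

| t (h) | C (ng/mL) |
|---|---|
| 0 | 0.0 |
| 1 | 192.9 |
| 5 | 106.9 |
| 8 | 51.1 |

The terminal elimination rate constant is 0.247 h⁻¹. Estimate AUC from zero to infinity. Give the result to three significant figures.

AUC = 1140 ng/mL·h

Trapezoidal AUC_0→8:
  [0→1]: (0.0+192.9)/2 × 1 = 96.45
  [1→5]: (192.9+106.9)/2 × 4 = 599.6
  [5→8]: (106.9+51.1)/2 × 3 = 237.0
  Sum = 933.05 ng/mL·h
Extrapolated tail: C_last / k_e = 51.1 / 0.247 = 206.883
AUC_0→∞ = 933.05 + 206.883 = 1139.933 ng/mL·h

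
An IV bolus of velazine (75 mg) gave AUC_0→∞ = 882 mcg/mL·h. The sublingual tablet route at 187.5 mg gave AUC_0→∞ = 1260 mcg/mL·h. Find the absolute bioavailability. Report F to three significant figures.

F = (AUC_ev / D_ev) / (AUC_iv / D_iv)
  = (1260/187.5) / (882/75)
  = 6.72 / 11.76 = 0.5714

F = 0.571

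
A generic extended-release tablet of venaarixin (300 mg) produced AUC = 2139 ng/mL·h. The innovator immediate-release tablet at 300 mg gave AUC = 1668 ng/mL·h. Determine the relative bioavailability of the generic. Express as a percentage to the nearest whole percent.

F_rel = 128%

F_rel = (AUC_test/D_test) / (AUC_ref/D_ref)
      = (2139/300) / (1668/300)
      = 7.13 / 5.56 = 1.2824 = 128.24%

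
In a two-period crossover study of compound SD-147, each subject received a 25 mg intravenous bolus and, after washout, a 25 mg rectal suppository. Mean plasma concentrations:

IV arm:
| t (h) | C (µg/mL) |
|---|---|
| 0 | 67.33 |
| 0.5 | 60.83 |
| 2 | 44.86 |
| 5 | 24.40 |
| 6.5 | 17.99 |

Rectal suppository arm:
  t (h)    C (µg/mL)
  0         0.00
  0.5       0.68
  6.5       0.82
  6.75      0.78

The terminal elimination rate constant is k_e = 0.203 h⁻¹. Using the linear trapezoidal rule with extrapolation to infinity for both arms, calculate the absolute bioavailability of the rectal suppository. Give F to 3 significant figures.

F = 0.0260

Trapezoidal AUC_0→6.5 (IV):
  [0→0.5]: (67.33+60.83)/2 × 0.5 = 32.04
  [0.5→2]: (60.83+44.86)/2 × 1.5 = 79.2675
  [2→5]: (44.86+24.40)/2 × 3 = 103.89
  [5→6.5]: (24.40+17.99)/2 × 1.5 = 31.7925
  Sum = 246.99 µg/mL·h
IV tail: 17.99/0.203 = 88.621; AUC_iv,0→∞ = 246.99 + 88.621 = 335.611 µg/mL·h
Trapezoidal AUC_0→6.75 (rectal suppository):
  [0→0.5]: (0.00+0.68)/2 × 0.5 = 0.17
  [0.5→6.5]: (0.68+0.82)/2 × 6 = 4.5
  [6.5→6.75]: (0.82+0.78)/2 × 0.25 = 0.2
  Sum = 4.87 µg/mL·h
rectal suppository tail: 0.78/0.203 = 3.842; AUC_ev,0→∞ = 4.87 + 3.842 = 8.712 µg/mL·h
F = (AUC_ev/D_ev)/(AUC_iv/D_iv) = (8.712/25)/(335.611/25) = 0.34848/13.42444 = 0.0260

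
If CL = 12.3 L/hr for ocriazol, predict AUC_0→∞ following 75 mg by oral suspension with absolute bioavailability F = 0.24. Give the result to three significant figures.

AUC = 1.46 mg/L·hr

AUC_0→∞ = F × Dose / CL
        = 0.24 × 75 / 12.3 = 1.46341 mg/L·hr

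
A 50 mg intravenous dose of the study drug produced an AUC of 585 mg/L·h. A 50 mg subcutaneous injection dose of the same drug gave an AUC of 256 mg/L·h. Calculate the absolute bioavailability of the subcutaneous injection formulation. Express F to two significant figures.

F = 0.44

F = (AUC_ev / D_ev) / (AUC_iv / D_iv)
  = (256/50) / (585/50)
  = 5.12 / 11.7 = 0.4376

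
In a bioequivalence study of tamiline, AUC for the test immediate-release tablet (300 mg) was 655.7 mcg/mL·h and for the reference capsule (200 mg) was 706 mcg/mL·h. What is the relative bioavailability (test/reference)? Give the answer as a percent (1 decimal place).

F_rel = (AUC_test/D_test) / (AUC_ref/D_ref)
      = (655.7/300) / (706/200)
      = 2.18567 / 3.53 = 0.6192 = 61.92%

F_rel = 61.9%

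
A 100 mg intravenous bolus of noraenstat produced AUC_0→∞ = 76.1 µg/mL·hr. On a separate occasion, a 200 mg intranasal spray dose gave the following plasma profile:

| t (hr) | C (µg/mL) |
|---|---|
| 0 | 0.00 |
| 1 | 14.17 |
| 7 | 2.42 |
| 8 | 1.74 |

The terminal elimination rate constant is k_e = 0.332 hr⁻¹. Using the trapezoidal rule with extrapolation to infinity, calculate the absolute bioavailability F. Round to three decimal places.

Trapezoidal AUC_0→8 (intranasal spray):
  [0→1]: (0.00+14.17)/2 × 1 = 7.085
  [1→7]: (14.17+2.42)/2 × 6 = 49.77
  [7→8]: (2.42+1.74)/2 × 1 = 2.08
  Sum = 58.935 µg/mL·hr
Tail: C_last/k_e = 1.74/0.332 = 5.241
AUC_0→∞ (intranasal spray) = 58.935 + 5.241 = 64.176 µg/mL·hr
F = (AUC_ev/D_ev)/(AUC_iv/D_iv) = (64.176/200)/(76.1/100) = 0.32088/0.761 = 0.4217

F = 0.422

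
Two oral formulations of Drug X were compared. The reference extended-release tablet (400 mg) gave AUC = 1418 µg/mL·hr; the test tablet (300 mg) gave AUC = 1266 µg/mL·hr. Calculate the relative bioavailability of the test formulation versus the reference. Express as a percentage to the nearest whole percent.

F_rel = (AUC_test/D_test) / (AUC_ref/D_ref)
      = (1266/300) / (1418/400)
      = 4.22 / 3.545 = 1.1904 = 119.04%

F_rel = 119%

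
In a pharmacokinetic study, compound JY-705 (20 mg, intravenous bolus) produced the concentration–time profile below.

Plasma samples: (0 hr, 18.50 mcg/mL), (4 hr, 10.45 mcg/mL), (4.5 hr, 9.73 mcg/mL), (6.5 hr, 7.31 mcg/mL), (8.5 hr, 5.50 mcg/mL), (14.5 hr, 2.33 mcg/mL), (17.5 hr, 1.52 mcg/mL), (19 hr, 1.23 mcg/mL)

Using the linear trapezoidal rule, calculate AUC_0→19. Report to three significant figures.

AUC = 124 mcg/mL·hr

Trapezoidal AUC_0→19:
  [0→4]: (18.50+10.45)/2 × 4 = 57.9
  [4→4.5]: (10.45+9.73)/2 × 0.5 = 5.045
  [4.5→6.5]: (9.73+7.31)/2 × 2 = 17.04
  [6.5→8.5]: (7.31+5.50)/2 × 2 = 12.81
  [8.5→14.5]: (5.50+2.33)/2 × 6 = 23.49
  [14.5→17.5]: (2.33+1.52)/2 × 3 = 5.775
  [17.5→19]: (1.52+1.23)/2 × 1.5 = 2.0625
  Sum = 124.1225 mcg/mL·hr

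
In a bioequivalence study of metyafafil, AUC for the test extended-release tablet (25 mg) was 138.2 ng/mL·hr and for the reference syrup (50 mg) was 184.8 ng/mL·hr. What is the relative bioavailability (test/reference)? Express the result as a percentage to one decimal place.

F_rel = 149.6%

F_rel = (AUC_test/D_test) / (AUC_ref/D_ref)
      = (138.2/25) / (184.8/50)
      = 5.528 / 3.696 = 1.4957 = 149.57%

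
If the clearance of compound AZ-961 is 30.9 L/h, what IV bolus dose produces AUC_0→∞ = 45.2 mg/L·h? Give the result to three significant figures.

Dose = 1400 mg

Dose_iv = CL × AUC_0→∞
     = 30.9 × 45.2 = 1396.68 mg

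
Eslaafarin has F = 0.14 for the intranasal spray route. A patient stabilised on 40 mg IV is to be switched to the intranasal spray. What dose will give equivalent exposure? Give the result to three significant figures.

For equal systemic exposure: F × D_ev = D_iv
D_ev = D_iv / F = 40 / 0.14 = 285.714 mg

D_intranasal = 286 mg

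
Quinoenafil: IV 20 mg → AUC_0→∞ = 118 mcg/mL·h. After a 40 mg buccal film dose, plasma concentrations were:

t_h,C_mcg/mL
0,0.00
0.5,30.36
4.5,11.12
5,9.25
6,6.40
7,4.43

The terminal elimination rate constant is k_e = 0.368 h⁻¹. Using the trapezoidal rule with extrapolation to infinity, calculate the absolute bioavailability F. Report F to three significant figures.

Trapezoidal AUC_0→7 (buccal film):
  [0→0.5]: (0.00+30.36)/2 × 0.5 = 7.59
  [0.5→4.5]: (30.36+11.12)/2 × 4 = 82.96
  [4.5→5]: (11.12+9.25)/2 × 0.5 = 5.0925
  [5→6]: (9.25+6.40)/2 × 1 = 7.825
  [6→7]: (6.40+4.43)/2 × 1 = 5.415
  Sum = 108.8825 mcg/mL·h
Tail: C_last/k_e = 4.43/0.368 = 12.038
AUC_0→∞ (buccal film) = 108.8825 + 12.038 = 120.9205 mcg/mL·h
F = (AUC_ev/D_ev)/(AUC_iv/D_iv) = (120.9205/40)/(118/20) = 3.0230125/5.9 = 0.5124

F = 0.512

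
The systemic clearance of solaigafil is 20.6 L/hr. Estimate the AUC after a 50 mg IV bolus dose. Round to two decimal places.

AUC = 2.43 mg/L·hr

AUC_0→∞ = Dose_iv / CL
        = 50 / 20.6 = 2.42718 mg/L·hr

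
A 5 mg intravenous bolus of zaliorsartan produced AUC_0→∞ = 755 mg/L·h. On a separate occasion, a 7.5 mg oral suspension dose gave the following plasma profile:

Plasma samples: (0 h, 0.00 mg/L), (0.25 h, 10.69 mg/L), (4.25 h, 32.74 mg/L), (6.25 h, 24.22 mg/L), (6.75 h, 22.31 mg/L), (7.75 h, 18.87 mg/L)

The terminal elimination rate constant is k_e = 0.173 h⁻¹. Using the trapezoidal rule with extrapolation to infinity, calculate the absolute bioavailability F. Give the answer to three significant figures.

Trapezoidal AUC_0→7.75 (oral suspension):
  [0→0.25]: (0.00+10.69)/2 × 0.25 = 1.33625
  [0.25→4.25]: (10.69+32.74)/2 × 4 = 86.86
  [4.25→6.25]: (32.74+24.22)/2 × 2 = 56.96
  [6.25→6.75]: (24.22+22.31)/2 × 0.5 = 11.6325
  [6.75→7.75]: (22.31+18.87)/2 × 1 = 20.59
  Sum = 177.37875 mg/L·h
Tail: C_last/k_e = 18.87/0.173 = 109.075
AUC_0→∞ (oral suspension) = 177.37875 + 109.075 = 286.45375 mg/L·h
F = (AUC_ev/D_ev)/(AUC_iv/D_iv) = (286.45375/7.5)/(755/5) = 38.1938/151 = 0.2529

F = 0.253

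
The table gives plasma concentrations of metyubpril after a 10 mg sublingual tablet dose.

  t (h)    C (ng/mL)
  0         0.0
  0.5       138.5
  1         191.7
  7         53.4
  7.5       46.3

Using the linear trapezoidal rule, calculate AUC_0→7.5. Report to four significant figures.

AUC = 877.4 ng/mL·h

Trapezoidal AUC_0→7.5:
  [0→0.5]: (0.0+138.5)/2 × 0.5 = 34.625
  [0.5→1]: (138.5+191.7)/2 × 0.5 = 82.55
  [1→7]: (191.7+53.4)/2 × 6 = 735.3
  [7→7.5]: (53.4+46.3)/2 × 0.5 = 24.925
  Sum = 877.4 ng/mL·h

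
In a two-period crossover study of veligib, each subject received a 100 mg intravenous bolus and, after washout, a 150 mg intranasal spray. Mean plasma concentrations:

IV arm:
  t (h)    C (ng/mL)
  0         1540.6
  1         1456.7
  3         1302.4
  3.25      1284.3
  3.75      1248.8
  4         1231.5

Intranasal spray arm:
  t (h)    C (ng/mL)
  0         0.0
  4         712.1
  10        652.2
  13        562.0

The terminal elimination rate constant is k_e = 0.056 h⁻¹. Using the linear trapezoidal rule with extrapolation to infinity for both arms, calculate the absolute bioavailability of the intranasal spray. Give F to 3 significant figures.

Trapezoidal AUC_0→4 (IV):
  [0→1]: (1540.6+1456.7)/2 × 1 = 1498.65
  [1→3]: (1456.7+1302.4)/2 × 2 = 2759.1
  [3→3.25]: (1302.4+1284.3)/2 × 0.25 = 323.3375
  [3.25→3.75]: (1284.3+1248.8)/2 × 0.5 = 633.275
  [3.75→4]: (1248.8+1231.5)/2 × 0.25 = 310.0375
  Sum = 5524.4 ng/mL·h
IV tail: 1231.5/0.056 = 21991.071; AUC_iv,0→∞ = 5524.4 + 21991.071 = 27515.471 ng/mL·h
Trapezoidal AUC_0→13 (intranasal spray):
  [0→4]: (0.0+712.1)/2 × 4 = 1424.2
  [4→10]: (712.1+652.2)/2 × 6 = 4092.9
  [10→13]: (652.2+562.0)/2 × 3 = 1821.3
  Sum = 7338.4 ng/mL·h
intranasal spray tail: 562.0/0.056 = 10035.714; AUC_ev,0→∞ = 7338.4 + 10035.714 = 17374.114 ng/mL·h
F = (AUC_ev/D_ev)/(AUC_iv/D_iv) = (17374.114/150)/(27515.471/100) = 115.827/275.15471 = 0.4210

F = 0.421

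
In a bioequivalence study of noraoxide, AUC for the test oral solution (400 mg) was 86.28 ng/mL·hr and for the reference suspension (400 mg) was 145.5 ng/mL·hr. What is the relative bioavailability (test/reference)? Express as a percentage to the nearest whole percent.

F_rel = (AUC_test/D_test) / (AUC_ref/D_ref)
      = (86.28/400) / (145.5/400)
      = 0.2157 / 0.36375 = 0.5930 = 59.30%

F_rel = 59%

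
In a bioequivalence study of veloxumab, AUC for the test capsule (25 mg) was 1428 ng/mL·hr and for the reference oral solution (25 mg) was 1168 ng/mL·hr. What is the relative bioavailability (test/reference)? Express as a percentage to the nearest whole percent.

F_rel = (AUC_test/D_test) / (AUC_ref/D_ref)
      = (1428/25) / (1168/25)
      = 57.12 / 46.72 = 1.2226 = 122.26%

F_rel = 122%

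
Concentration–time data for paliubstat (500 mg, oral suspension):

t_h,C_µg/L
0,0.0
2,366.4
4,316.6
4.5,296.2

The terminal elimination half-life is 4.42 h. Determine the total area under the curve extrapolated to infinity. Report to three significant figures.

Trapezoidal AUC_0→4.5:
  [0→2]: (0.0+366.4)/2 × 2 = 366.4
  [2→4]: (366.4+316.6)/2 × 2 = 683.0
  [4→4.5]: (316.6+296.2)/2 × 0.5 = 153.2
  Sum = 1202.6 µg/L·h
k_e = ln2 / t½ = 0.693147 / 4.42 = 0.1568 h^-1
Extrapolated tail: C_last / k_e = 296.2 / 0.1568 = 1889.031
AUC_0→∞ = 1202.6 + 1889.031 = 3091.631 µg/L·h

AUC = 3090 µg/L·h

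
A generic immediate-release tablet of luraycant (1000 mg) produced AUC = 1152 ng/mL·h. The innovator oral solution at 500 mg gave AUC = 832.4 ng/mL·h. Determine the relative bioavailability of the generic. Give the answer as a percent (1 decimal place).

F_rel = 69.2%

F_rel = (AUC_test/D_test) / (AUC_ref/D_ref)
      = (1152/1000) / (832.4/500)
      = 1.152 / 1.6648 = 0.6920 = 69.20%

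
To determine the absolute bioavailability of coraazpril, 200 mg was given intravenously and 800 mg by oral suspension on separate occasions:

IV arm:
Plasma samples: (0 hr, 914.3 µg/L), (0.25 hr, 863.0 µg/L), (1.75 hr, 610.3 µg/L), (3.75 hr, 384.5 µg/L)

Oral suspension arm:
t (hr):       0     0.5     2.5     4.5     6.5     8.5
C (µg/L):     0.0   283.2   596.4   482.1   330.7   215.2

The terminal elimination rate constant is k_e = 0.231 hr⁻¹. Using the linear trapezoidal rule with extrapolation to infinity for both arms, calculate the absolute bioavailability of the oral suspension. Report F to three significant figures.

Trapezoidal AUC_0→3.75 (IV):
  [0→0.25]: (914.3+863.0)/2 × 0.25 = 222.1625
  [0.25→1.75]: (863.0+610.3)/2 × 1.5 = 1104.975
  [1.75→3.75]: (610.3+384.5)/2 × 2 = 994.8
  Sum = 2321.9375 µg/L·hr
IV tail: 384.5/0.231 = 1664.502; AUC_iv,0→∞ = 2321.9375 + 1664.502 = 3986.4395 µg/L·hr
Trapezoidal AUC_0→8.5 (oral suspension):
  [0→0.5]: (0.0+283.2)/2 × 0.5 = 70.8
  [0.5→2.5]: (283.2+596.4)/2 × 2 = 879.6
  [2.5→4.5]: (596.4+482.1)/2 × 2 = 1078.5
  [4.5→6.5]: (482.1+330.7)/2 × 2 = 812.8
  [6.5→8.5]: (330.7+215.2)/2 × 2 = 545.9
  Sum = 3387.6 µg/L·hr
oral suspension tail: 215.2/0.231 = 931.602; AUC_ev,0→∞ = 3387.6 + 931.602 = 4319.202 µg/L·hr
F = (AUC_ev/D_ev)/(AUC_iv/D_iv) = (4319.202/800)/(3986.4395/200) = 5.3990025/19.9322 = 0.2709

F = 0.271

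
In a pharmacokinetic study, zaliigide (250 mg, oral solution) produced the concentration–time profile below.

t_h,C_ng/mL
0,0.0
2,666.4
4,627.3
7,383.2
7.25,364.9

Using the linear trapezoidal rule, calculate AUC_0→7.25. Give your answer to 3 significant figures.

Trapezoidal AUC_0→7.25:
  [0→2]: (0.0+666.4)/2 × 2 = 666.4
  [2→4]: (666.4+627.3)/2 × 2 = 1293.7
  [4→7]: (627.3+383.2)/2 × 3 = 1515.75
  [7→7.25]: (383.2+364.9)/2 × 0.25 = 93.5125
  Sum = 3569.3625 ng/mL·h

AUC = 3570 ng/mL·h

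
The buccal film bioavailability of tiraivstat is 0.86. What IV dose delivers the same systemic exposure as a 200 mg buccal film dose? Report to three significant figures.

Systemic exposure from an extravascular dose = F × D_ev, so the equivalent IV dose is F × D_ev.
D_iv = F × D_ev = 0.86 × 200 = 172 mg

D_iv = 172 mg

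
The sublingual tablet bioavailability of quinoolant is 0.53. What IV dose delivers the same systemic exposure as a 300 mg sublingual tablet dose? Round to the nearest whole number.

Systemic exposure from an extravascular dose = F × D_ev, so the equivalent IV dose is F × D_ev.
D_iv = F × D_ev = 0.53 × 300 = 159 mg

D_iv = 159 mg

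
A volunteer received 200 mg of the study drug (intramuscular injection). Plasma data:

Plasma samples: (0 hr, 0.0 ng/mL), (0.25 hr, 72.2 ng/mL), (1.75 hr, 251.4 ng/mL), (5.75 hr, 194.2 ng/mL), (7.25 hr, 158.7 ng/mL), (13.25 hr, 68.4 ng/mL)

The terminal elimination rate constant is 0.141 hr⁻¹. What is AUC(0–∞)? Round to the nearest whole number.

AUC = 2574 ng/mL·hr

Trapezoidal AUC_0→13.25:
  [0→0.25]: (0.0+72.2)/2 × 0.25 = 9.025
  [0.25→1.75]: (72.2+251.4)/2 × 1.5 = 242.7
  [1.75→5.75]: (251.4+194.2)/2 × 4 = 891.2
  [5.75→7.25]: (194.2+158.7)/2 × 1.5 = 264.675
  [7.25→13.25]: (158.7+68.4)/2 × 6 = 681.3
  Sum = 2088.9 ng/mL·hr
Extrapolated tail: C_last / k_e = 68.4 / 0.141 = 485.106
AUC_0→∞ = 2088.9 + 485.106 = 2574.006 ng/mL·hr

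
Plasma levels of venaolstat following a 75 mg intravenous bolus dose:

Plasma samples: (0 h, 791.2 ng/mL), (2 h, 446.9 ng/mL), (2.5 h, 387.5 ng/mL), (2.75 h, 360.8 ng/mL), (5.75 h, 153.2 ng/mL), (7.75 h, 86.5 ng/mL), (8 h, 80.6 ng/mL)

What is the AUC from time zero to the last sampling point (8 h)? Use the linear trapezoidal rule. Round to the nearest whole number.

Trapezoidal AUC_0→8:
  [0→2]: (791.2+446.9)/2 × 2 = 1238.1
  [2→2.5]: (446.9+387.5)/2 × 0.5 = 208.6
  [2.5→2.75]: (387.5+360.8)/2 × 0.25 = 93.5375
  [2.75→5.75]: (360.8+153.2)/2 × 3 = 771.0
  [5.75→7.75]: (153.2+86.5)/2 × 2 = 239.7
  [7.75→8]: (86.5+80.6)/2 × 0.25 = 20.8875
  Sum = 2571.825 ng/mL·h

AUC = 2572 ng/mL·h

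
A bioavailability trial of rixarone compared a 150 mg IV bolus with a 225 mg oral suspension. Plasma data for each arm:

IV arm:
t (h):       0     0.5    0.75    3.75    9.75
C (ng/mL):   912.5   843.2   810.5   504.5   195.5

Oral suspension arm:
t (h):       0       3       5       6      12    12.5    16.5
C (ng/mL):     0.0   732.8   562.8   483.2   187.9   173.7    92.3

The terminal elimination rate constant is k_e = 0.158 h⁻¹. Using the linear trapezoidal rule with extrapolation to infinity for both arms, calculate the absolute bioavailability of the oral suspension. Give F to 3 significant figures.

Trapezoidal AUC_0→9.75 (IV):
  [0→0.5]: (912.5+843.2)/2 × 0.5 = 438.925
  [0.5→0.75]: (843.2+810.5)/2 × 0.25 = 206.7125
  [0.75→3.75]: (810.5+504.5)/2 × 3 = 1972.5
  [3.75→9.75]: (504.5+195.5)/2 × 6 = 2100.0
  Sum = 4718.1375 ng/mL·h
IV tail: 195.5/0.158 = 1237.342; AUC_iv,0→∞ = 4718.1375 + 1237.342 = 5955.4795 ng/mL·h
Trapezoidal AUC_0→16.5 (oral suspension):
  [0→3]: (0.0+732.8)/2 × 3 = 1099.2
  [3→5]: (732.8+562.8)/2 × 2 = 1295.6
  [5→6]: (562.8+483.2)/2 × 1 = 523.0
  [6→12]: (483.2+187.9)/2 × 6 = 2013.3
  [12→12.5]: (187.9+173.7)/2 × 0.5 = 90.4
  [12.5→16.5]: (173.7+92.3)/2 × 4 = 532.0
  Sum = 5553.5 ng/mL·h
oral suspension tail: 92.3/0.158 = 584.177; AUC_ev,0→∞ = 5553.5 + 584.177 = 6137.677 ng/mL·h
F = (AUC_ev/D_ev)/(AUC_iv/D_iv) = (6137.677/225)/(5955.4795/150) = 27.2786/39.7032 = 0.6871

F = 0.687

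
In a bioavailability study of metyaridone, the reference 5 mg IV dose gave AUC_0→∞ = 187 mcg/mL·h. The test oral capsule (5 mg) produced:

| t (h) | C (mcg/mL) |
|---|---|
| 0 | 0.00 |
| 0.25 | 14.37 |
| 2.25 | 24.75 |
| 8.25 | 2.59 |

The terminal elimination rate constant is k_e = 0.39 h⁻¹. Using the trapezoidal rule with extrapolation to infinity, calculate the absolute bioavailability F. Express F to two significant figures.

F = 0.69

Trapezoidal AUC_0→8.25 (oral capsule):
  [0→0.25]: (0.00+14.37)/2 × 0.25 = 1.79625
  [0.25→2.25]: (14.37+24.75)/2 × 2 = 39.12
  [2.25→8.25]: (24.75+2.59)/2 × 6 = 82.02
  Sum = 122.93625 mcg/mL·h
Tail: C_last/k_e = 2.59/0.39 = 6.641
AUC_0→∞ (oral capsule) = 122.93625 + 6.641 = 129.57725 mcg/mL·h
F = (AUC_ev/D_ev)/(AUC_iv/D_iv) = (129.57725/5)/(187/5) = 25.91545/37.4 = 0.6929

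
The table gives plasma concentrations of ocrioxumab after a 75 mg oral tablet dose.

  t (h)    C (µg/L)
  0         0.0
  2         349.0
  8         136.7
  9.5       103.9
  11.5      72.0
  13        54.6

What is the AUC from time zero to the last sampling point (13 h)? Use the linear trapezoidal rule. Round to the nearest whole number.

Trapezoidal AUC_0→13:
  [0→2]: (0.0+349.0)/2 × 2 = 349.0
  [2→8]: (349.0+136.7)/2 × 6 = 1457.1
  [8→9.5]: (136.7+103.9)/2 × 1.5 = 180.45
  [9.5→11.5]: (103.9+72.0)/2 × 2 = 175.9
  [11.5→13]: (72.0+54.6)/2 × 1.5 = 94.95
  Sum = 2257.4 µg/L·h

AUC = 2257 µg/L·h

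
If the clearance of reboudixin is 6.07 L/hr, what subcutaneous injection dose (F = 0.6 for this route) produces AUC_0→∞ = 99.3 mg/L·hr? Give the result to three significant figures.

Dose = CL × AUC_0→∞ / F
     = 6.07 × 99.3 / 0.6 = 1004.585 mg

Dose = 1000 mg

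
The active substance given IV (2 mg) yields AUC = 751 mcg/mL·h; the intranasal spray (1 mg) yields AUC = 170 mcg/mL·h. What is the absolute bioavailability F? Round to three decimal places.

F = 0.453

F = (AUC_ev / D_ev) / (AUC_iv / D_iv)
  = (170/1) / (751/2)
  = 170 / 375.5 = 0.4527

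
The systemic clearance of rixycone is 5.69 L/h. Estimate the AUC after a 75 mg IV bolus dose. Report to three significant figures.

AUC_0→∞ = Dose_iv / CL
        = 75 / 5.69 = 13.181 mg/L·h

AUC = 13.2 mg/L·h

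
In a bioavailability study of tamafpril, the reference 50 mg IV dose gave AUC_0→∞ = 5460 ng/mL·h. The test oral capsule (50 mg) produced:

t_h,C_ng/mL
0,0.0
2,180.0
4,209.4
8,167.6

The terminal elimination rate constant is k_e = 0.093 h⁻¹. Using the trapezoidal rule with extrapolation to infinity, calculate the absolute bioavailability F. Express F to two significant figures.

F = 0.57

Trapezoidal AUC_0→8 (oral capsule):
  [0→2]: (0.0+180.0)/2 × 2 = 180.0
  [2→4]: (180.0+209.4)/2 × 2 = 389.4
  [4→8]: (209.4+167.6)/2 × 4 = 754.0
  Sum = 1323.4 ng/mL·h
Tail: C_last/k_e = 167.6/0.093 = 1802.151
AUC_0→∞ (oral capsule) = 1323.4 + 1802.151 = 3125.551 ng/mL·h
F = (AUC_ev/D_ev)/(AUC_iv/D_iv) = (3125.551/50)/(5460/50) = 62.51102/109.2 = 0.5724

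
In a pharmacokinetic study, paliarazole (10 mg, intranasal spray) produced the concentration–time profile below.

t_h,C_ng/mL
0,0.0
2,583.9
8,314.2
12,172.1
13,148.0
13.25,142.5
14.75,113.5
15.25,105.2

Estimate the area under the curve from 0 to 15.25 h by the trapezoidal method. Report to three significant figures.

Trapezoidal AUC_0→15.25:
  [0→2]: (0.0+583.9)/2 × 2 = 583.9
  [2→8]: (583.9+314.2)/2 × 6 = 2694.3
  [8→12]: (314.2+172.1)/2 × 4 = 972.6
  [12→13]: (172.1+148.0)/2 × 1 = 160.05
  [13→13.25]: (148.0+142.5)/2 × 0.25 = 36.3125
  [13.25→14.75]: (142.5+113.5)/2 × 1.5 = 192.0
  [14.75→15.25]: (113.5+105.2)/2 × 0.5 = 54.675
  Sum = 4693.8375 ng/mL·h

AUC = 4690 ng/mL·h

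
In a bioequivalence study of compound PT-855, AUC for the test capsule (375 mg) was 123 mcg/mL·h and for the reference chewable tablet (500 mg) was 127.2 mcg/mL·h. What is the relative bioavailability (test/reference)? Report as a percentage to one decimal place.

F_rel = 128.9%

F_rel = (AUC_test/D_test) / (AUC_ref/D_ref)
      = (123/375) / (127.2/500)
      = 0.328 / 0.2544 = 1.2893 = 128.93%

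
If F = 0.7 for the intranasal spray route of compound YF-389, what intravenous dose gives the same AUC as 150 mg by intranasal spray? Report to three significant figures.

D_iv = 105 mg

Systemic exposure from an extravascular dose = F × D_ev, so the equivalent IV dose is F × D_ev.
D_iv = F × D_ev = 0.7 × 150 = 105 mg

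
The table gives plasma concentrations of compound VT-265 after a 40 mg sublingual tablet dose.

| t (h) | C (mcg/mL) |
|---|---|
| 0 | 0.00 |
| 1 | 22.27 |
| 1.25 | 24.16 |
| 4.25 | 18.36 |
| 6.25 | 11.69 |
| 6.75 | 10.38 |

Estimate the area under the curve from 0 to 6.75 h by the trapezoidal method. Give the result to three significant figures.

AUC = 116 mcg/mL·h

Trapezoidal AUC_0→6.75:
  [0→1]: (0.00+22.27)/2 × 1 = 11.135
  [1→1.25]: (22.27+24.16)/2 × 0.25 = 5.80375
  [1.25→4.25]: (24.16+18.36)/2 × 3 = 63.78
  [4.25→6.25]: (18.36+11.69)/2 × 2 = 30.05
  [6.25→6.75]: (11.69+10.38)/2 × 0.5 = 5.5175
  Sum = 116.28625 mcg/mL·h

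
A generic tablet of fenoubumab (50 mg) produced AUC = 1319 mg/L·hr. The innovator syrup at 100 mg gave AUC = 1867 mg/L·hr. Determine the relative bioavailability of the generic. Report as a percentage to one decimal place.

F_rel = (AUC_test/D_test) / (AUC_ref/D_ref)
      = (1319/50) / (1867/100)
      = 26.38 / 18.67 = 1.4130 = 141.30%

F_rel = 141.3%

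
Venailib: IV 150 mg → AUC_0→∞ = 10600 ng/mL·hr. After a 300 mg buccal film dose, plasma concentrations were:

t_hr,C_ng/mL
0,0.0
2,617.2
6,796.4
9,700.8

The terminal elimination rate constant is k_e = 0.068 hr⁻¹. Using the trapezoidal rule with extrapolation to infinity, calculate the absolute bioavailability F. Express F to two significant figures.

F = 0.75

Trapezoidal AUC_0→9 (buccal film):
  [0→2]: (0.0+617.2)/2 × 2 = 617.2
  [2→6]: (617.2+796.4)/2 × 4 = 2827.2
  [6→9]: (796.4+700.8)/2 × 3 = 2245.8
  Sum = 5690.2 ng/mL·hr
Tail: C_last/k_e = 700.8/0.068 = 10305.882
AUC_0→∞ (buccal film) = 5690.2 + 10305.882 = 15996.082 ng/mL·hr
F = (AUC_ev/D_ev)/(AUC_iv/D_iv) = (15996.082/300)/(10600/150) = 53.3203/70.6667 = 0.7545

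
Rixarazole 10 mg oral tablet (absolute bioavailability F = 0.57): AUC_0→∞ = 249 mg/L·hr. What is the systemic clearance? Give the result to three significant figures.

CL = F × Dose / AUC_0→∞
   = 0.57 × 10 / 249 = 0.0228916 L/hr

CL = 0.0229 L/hr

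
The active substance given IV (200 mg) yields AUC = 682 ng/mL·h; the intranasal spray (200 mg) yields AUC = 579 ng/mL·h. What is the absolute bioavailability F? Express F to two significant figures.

F = 0.85

F = (AUC_ev / D_ev) / (AUC_iv / D_iv)
  = (579/200) / (682/200)
  = 2.895 / 3.41 = 0.8490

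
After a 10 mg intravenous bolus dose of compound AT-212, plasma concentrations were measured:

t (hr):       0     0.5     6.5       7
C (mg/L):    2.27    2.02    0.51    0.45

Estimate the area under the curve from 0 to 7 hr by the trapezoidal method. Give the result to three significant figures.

AUC = 8.90 mg/L·hr

Trapezoidal AUC_0→7:
  [0→0.5]: (2.27+2.02)/2 × 0.5 = 1.0725
  [0.5→6.5]: (2.02+0.51)/2 × 6 = 7.59
  [6.5→7]: (0.51+0.45)/2 × 0.5 = 0.24
  Sum = 8.9025 mg/L·hr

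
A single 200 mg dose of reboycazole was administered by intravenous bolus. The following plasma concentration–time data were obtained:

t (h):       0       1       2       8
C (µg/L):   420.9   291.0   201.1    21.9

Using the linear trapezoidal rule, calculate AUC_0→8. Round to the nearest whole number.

Trapezoidal AUC_0→8:
  [0→1]: (420.9+291.0)/2 × 1 = 355.95
  [1→2]: (291.0+201.1)/2 × 1 = 246.05
  [2→8]: (201.1+21.9)/2 × 6 = 669.0
  Sum = 1271.0 µg/L·h

AUC = 1271 µg/L·h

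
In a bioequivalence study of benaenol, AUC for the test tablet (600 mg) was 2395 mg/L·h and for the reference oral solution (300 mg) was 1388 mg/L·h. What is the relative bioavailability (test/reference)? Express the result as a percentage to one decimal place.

F_rel = 86.3%

F_rel = (AUC_test/D_test) / (AUC_ref/D_ref)
      = (2395/600) / (1388/300)
      = 3.99167 / 4.62667 = 0.8628 = 86.28%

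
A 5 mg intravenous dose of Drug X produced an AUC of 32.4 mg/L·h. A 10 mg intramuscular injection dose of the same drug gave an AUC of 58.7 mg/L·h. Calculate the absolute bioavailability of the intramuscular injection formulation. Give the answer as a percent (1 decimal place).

F = (AUC_ev / D_ev) / (AUC_iv / D_iv)
  = (58.7/10) / (32.4/5)
  = 5.87 / 6.48 = 0.9059
  = 90.59%

F = 90.6%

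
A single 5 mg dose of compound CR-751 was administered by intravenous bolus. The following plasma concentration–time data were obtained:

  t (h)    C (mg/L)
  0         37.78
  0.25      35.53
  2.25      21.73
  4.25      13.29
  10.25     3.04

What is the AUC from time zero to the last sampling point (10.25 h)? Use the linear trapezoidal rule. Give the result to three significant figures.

AUC = 150 mg/L·h

Trapezoidal AUC_0→10.25:
  [0→0.25]: (37.78+35.53)/2 × 0.25 = 9.16375
  [0.25→2.25]: (35.53+21.73)/2 × 2 = 57.26
  [2.25→4.25]: (21.73+13.29)/2 × 2 = 35.02
  [4.25→10.25]: (13.29+3.04)/2 × 6 = 48.99
  Sum = 150.43375 mg/L·h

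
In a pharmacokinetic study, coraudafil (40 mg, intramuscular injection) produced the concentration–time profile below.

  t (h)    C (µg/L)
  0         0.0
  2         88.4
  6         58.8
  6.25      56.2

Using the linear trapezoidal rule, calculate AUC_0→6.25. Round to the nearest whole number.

Trapezoidal AUC_0→6.25:
  [0→2]: (0.0+88.4)/2 × 2 = 88.4
  [2→6]: (88.4+58.8)/2 × 4 = 294.4
  [6→6.25]: (58.8+56.2)/2 × 0.25 = 14.375
  Sum = 397.175 µg/L·h

AUC = 397 µg/L·h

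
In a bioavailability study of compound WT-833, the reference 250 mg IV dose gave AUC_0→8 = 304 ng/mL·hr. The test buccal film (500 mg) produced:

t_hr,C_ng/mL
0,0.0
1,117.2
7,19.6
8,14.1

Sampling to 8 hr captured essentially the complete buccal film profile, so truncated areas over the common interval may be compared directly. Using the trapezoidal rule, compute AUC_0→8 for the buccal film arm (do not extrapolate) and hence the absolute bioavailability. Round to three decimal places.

Trapezoidal AUC_0→8 (buccal film):
  [0→1]: (0.0+117.2)/2 × 1 = 58.6
  [1→7]: (117.2+19.6)/2 × 6 = 410.4
  [7→8]: (19.6+14.1)/2 × 1 = 16.85
  Sum = 485.85 ng/mL·hr
F = (AUC_ev/D_ev)/(AUC_iv/D_iv) = (485.85/500)/(304/250) = 0.9717/1.216 = 0.7991

F = 0.799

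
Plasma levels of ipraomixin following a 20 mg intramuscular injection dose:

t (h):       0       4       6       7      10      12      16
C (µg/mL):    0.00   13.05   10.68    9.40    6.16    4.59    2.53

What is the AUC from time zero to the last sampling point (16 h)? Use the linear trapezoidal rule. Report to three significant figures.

Trapezoidal AUC_0→16:
  [0→4]: (0.00+13.05)/2 × 4 = 26.1
  [4→6]: (13.05+10.68)/2 × 2 = 23.73
  [6→7]: (10.68+9.40)/2 × 1 = 10.04
  [7→10]: (9.40+6.16)/2 × 3 = 23.34
  [10→12]: (6.16+4.59)/2 × 2 = 10.75
  [12→16]: (4.59+2.53)/2 × 4 = 14.24
  Sum = 108.2 µg/mL·h

AUC = 108 µg/mL·h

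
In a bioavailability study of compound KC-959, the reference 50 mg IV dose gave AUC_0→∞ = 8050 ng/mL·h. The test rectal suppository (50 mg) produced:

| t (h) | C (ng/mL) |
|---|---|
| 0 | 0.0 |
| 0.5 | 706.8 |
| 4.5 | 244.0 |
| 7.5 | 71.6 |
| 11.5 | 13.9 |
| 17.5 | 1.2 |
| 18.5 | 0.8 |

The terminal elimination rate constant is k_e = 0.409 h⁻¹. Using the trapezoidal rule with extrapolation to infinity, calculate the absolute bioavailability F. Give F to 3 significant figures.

F = 0.344

Trapezoidal AUC_0→18.5 (rectal suppository):
  [0→0.5]: (0.0+706.8)/2 × 0.5 = 176.7
  [0.5→4.5]: (706.8+244.0)/2 × 4 = 1901.6
  [4.5→7.5]: (244.0+71.6)/2 × 3 = 473.4
  [7.5→11.5]: (71.6+13.9)/2 × 4 = 171.0
  [11.5→17.5]: (13.9+1.2)/2 × 6 = 45.3
  [17.5→18.5]: (1.2+0.8)/2 × 1 = 1.0
  Sum = 2769.0 ng/mL·h
Tail: C_last/k_e = 0.8/0.409 = 1.956
AUC_0→∞ (rectal suppository) = 2769.0 + 1.956 = 2770.956 ng/mL·h
F = (AUC_ev/D_ev)/(AUC_iv/D_iv) = (2770.956/50)/(8050/50) = 55.41912/161 = 0.3442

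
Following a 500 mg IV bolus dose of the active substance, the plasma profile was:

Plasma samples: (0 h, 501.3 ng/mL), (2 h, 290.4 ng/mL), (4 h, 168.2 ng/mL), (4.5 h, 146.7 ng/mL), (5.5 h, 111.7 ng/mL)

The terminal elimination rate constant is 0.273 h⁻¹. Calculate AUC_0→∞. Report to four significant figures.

AUC = 1867 ng/mL·h

Trapezoidal AUC_0→5.5:
  [0→2]: (501.3+290.4)/2 × 2 = 791.7
  [2→4]: (290.4+168.2)/2 × 2 = 458.6
  [4→4.5]: (168.2+146.7)/2 × 0.5 = 78.725
  [4.5→5.5]: (146.7+111.7)/2 × 1 = 129.2
  Sum = 1458.225 ng/mL·h
Extrapolated tail: C_last / k_e = 111.7 / 0.273 = 409.158
AUC_0→∞ = 1458.225 + 409.158 = 1867.383 ng/mL·h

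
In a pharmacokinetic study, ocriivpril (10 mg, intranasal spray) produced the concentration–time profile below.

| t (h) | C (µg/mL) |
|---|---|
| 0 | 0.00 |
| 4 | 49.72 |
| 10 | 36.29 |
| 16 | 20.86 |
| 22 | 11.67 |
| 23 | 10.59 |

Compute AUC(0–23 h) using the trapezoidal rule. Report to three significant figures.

AUC = 638 µg/mL·h

Trapezoidal AUC_0→23:
  [0→4]: (0.00+49.72)/2 × 4 = 99.44
  [4→10]: (49.72+36.29)/2 × 6 = 258.03
  [10→16]: (36.29+20.86)/2 × 6 = 171.45
  [16→22]: (20.86+11.67)/2 × 6 = 97.59
  [22→23]: (11.67+10.59)/2 × 1 = 11.13
  Sum = 637.64 µg/mL·h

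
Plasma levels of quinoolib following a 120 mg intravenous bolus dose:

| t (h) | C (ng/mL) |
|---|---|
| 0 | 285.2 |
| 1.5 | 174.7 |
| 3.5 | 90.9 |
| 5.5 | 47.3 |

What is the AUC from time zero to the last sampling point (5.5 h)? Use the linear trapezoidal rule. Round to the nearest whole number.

AUC = 749 ng/mL·h

Trapezoidal AUC_0→5.5:
  [0→1.5]: (285.2+174.7)/2 × 1.5 = 344.925
  [1.5→3.5]: (174.7+90.9)/2 × 2 = 265.6
  [3.5→5.5]: (90.9+47.3)/2 × 2 = 138.2
  Sum = 748.725 ng/mL·h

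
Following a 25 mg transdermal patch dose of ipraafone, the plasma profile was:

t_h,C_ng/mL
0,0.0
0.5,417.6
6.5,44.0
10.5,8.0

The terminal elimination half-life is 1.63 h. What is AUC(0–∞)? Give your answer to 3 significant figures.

AUC = 1610 ng/mL·h

Trapezoidal AUC_0→10.5:
  [0→0.5]: (0.0+417.6)/2 × 0.5 = 104.4
  [0.5→6.5]: (417.6+44.0)/2 × 6 = 1384.8
  [6.5→10.5]: (44.0+8.0)/2 × 4 = 104.0
  Sum = 1593.2 ng/mL·h
k_e = ln2 / t½ = 0.693147 / 1.63 = 0.4252 h^-1
Extrapolated tail: C_last / k_e = 8.0 / 0.4252 = 18.815
AUC_0→∞ = 1593.2 + 18.815 = 1612.015 ng/mL·h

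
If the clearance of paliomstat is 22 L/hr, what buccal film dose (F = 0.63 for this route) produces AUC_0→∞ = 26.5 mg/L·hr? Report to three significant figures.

Dose = 925 mg

Dose = CL × AUC_0→∞ / F
     = 22 × 26.5 / 0.63 = 925.397 mg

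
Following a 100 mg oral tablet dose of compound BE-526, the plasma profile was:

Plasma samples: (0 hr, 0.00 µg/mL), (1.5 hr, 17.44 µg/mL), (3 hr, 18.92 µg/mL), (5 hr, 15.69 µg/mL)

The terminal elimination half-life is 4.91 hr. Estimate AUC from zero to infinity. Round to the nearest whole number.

Trapezoidal AUC_0→5:
  [0→1.5]: (0.00+17.44)/2 × 1.5 = 13.08
  [1.5→3]: (17.44+18.92)/2 × 1.5 = 27.27
  [3→5]: (18.92+15.69)/2 × 2 = 34.61
  Sum = 74.96 µg/mL·hr
k_e = ln2 / t½ = 0.693147 / 4.91 = 0.1412 hr^-1
Extrapolated tail: C_last / k_e = 15.69 / 0.1412 = 111.119
AUC_0→∞ = 74.96 + 111.119 = 186.079 µg/mL·hr

AUC = 186 µg/mL·hr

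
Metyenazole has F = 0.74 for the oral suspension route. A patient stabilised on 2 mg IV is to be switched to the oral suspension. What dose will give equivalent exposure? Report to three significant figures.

For equal systemic exposure: F × D_ev = D_iv
D_ev = D_iv / F = 2 / 0.74 = 2.7027 mg

D_oral = 2.70 mg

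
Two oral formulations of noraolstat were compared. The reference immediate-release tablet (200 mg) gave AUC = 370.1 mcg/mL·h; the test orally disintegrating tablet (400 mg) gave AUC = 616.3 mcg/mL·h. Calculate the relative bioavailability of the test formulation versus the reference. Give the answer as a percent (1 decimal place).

F_rel = (AUC_test/D_test) / (AUC_ref/D_ref)
      = (616.3/400) / (370.1/200)
      = 1.54075 / 1.8505 = 0.8326 = 83.26%

F_rel = 83.3%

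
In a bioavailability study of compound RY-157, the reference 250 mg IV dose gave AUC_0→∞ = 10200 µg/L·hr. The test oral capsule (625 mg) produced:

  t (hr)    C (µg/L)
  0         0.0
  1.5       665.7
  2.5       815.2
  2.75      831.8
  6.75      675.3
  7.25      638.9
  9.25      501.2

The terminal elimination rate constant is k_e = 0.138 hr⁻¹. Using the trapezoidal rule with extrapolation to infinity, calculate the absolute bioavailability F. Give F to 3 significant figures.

Trapezoidal AUC_0→9.25 (oral capsule):
  [0→1.5]: (0.0+665.7)/2 × 1.5 = 499.275
  [1.5→2.5]: (665.7+815.2)/2 × 1 = 740.45
  [2.5→2.75]: (815.2+831.8)/2 × 0.25 = 205.875
  [2.75→6.75]: (831.8+675.3)/2 × 4 = 3014.2
  [6.75→7.25]: (675.3+638.9)/2 × 0.5 = 328.55
  [7.25→9.25]: (638.9+501.2)/2 × 2 = 1140.1
  Sum = 5928.45 µg/L·hr
Tail: C_last/k_e = 501.2/0.138 = 3631.884
AUC_0→∞ (oral capsule) = 5928.45 + 3631.884 = 9560.334 µg/L·hr
F = (AUC_ev/D_ev)/(AUC_iv/D_iv) = (9560.334/625)/(10200/250) = 15.2965/40.8 = 0.3749

F = 0.375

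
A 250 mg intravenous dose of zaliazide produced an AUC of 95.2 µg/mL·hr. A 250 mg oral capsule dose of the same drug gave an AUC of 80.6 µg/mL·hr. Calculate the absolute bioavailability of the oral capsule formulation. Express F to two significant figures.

F = 0.85

F = (AUC_ev / D_ev) / (AUC_iv / D_iv)
  = (80.6/250) / (95.2/250)
  = 0.3224 / 0.3808 = 0.8466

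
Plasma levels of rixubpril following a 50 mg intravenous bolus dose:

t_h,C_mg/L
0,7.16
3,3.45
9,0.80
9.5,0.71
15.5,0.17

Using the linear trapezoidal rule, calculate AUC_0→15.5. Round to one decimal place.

AUC = 31.7 mg/L·h

Trapezoidal AUC_0→15.5:
  [0→3]: (7.16+3.45)/2 × 3 = 15.915
  [3→9]: (3.45+0.80)/2 × 6 = 12.75
  [9→9.5]: (0.80+0.71)/2 × 0.5 = 0.3775
  [9.5→15.5]: (0.71+0.17)/2 × 6 = 2.64
  Sum = 31.6825 mg/L·h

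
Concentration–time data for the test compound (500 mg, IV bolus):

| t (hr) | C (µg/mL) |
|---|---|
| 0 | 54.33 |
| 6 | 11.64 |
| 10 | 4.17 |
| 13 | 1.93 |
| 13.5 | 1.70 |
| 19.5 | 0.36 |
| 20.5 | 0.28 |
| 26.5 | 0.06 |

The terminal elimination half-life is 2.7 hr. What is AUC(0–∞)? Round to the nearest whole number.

AUC = 247 µg/mL·hr

Trapezoidal AUC_0→26.5:
  [0→6]: (54.33+11.64)/2 × 6 = 197.91
  [6→10]: (11.64+4.17)/2 × 4 = 31.62
  [10→13]: (4.17+1.93)/2 × 3 = 9.15
  [13→13.5]: (1.93+1.70)/2 × 0.5 = 0.9075
  [13.5→19.5]: (1.70+0.36)/2 × 6 = 6.18
  [19.5→20.5]: (0.36+0.28)/2 × 1 = 0.32
  [20.5→26.5]: (0.28+0.06)/2 × 6 = 1.02
  Sum = 247.1075 µg/mL·hr
k_e = ln2 / t½ = 0.693147 / 2.7 = 0.2567 hr^-1
Extrapolated tail: C_last / k_e = 0.06 / 0.2567 = 0.234
AUC_0→∞ = 247.1075 + 0.234 = 247.3415 µg/mL·hr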